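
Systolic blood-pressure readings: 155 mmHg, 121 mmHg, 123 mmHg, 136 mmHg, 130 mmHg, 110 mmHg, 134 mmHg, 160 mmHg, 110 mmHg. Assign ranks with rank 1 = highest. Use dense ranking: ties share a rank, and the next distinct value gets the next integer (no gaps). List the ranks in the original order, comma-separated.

Sorted (descending): 160, 155, 136, 134, 130, 123, 121, 110, 110
The 2 values of 110 share dense rank 8.
Remaining distinct values take the next consecutive integers.

2, 7, 6, 3, 5, 8, 4, 1, 8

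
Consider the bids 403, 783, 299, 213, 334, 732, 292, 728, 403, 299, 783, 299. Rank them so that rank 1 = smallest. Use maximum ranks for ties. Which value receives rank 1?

Sorted (ascending): 213, 292, 299, 299, 299, 334, 403, 403, 728, 732, 783, 783
The 3 values of 299 occupy positions 3–5 → each gets rank 5.
The 2 values of 403 occupy positions 7–8 → each gets rank 8.
The 2 values of 783 occupy positions 11–12 → each gets rank 12.
Rank 1 → value 213.

213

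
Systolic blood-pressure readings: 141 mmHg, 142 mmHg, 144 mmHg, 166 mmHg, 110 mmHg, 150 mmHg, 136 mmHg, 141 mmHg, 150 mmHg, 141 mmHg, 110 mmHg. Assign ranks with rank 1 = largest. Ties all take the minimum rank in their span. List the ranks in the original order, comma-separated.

Sorted (descending): 166, 150, 150, 144, 142, 141, 141, 141, 136, 110, 110
The 2 values of 150 occupy positions 2–3 → each gets rank 2.
The 3 values of 141 occupy positions 6–8 → each gets rank 6.
The 2 values of 110 occupy positions 10–11 → each gets rank 10.

6, 5, 4, 1, 10, 2, 9, 6, 2, 6, 10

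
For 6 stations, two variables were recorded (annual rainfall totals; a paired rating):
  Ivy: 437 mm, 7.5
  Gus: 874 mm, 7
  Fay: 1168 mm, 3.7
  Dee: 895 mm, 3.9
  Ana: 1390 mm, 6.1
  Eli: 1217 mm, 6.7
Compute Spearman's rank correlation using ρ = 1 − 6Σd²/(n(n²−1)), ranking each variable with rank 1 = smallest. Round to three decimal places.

Ranks of variable 1: 1, 2, 4, 3, 6, 5
Ranks of variable 2: 6, 5, 1, 2, 3, 4
d = r₁ − r₂: -5, -3, 3, 1, 3, 1
d²: 25, 9, 9, 1, 9, 1; Σd² = 54
ρ = 1 − 6·54/(6·35) = 1 − 324/210 = -0.543

-0.543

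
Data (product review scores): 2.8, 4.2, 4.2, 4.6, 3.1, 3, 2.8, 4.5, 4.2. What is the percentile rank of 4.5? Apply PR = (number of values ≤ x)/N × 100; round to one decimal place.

N = 9.
Strictly below 4.5: 7. Equal to 4.5: 1.
PR = 8/9 × 100 = 88.9

88.9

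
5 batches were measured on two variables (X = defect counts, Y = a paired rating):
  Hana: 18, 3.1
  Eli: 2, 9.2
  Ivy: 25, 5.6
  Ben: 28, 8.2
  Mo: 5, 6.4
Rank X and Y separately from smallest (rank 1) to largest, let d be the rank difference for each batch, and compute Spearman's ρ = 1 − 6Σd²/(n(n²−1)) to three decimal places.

Ranks of variable 1: 3, 1, 4, 5, 2
Ranks of variable 2: 1, 5, 2, 4, 3
d = r₁ − r₂: 2, -4, 2, 1, -1
d²: 4, 16, 4, 1, 1; Σd² = 26
ρ = 1 − 6·26/(5·24) = 1 − 156/120 = -0.300

-0.300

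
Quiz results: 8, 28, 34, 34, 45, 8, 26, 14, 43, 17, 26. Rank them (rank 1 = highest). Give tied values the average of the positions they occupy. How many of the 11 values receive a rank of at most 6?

5

Sorted (descending): 45, 43, 34, 34, 28, 26, 26, 17, 14, 8, 8
The 2 values of 34 occupy positions 3–4 → average rank (3+4)/2 = 3.5.
The 2 values of 26 occupy positions 6–7 → average rank (6+7)/2 = 6.5.
The 2 values of 8 occupy positions 10–11 → average rank (10+11)/2 = 10.5.
Ranks ≤ 6: {1, 2, 3.5, 3.5, 5} → 5 values.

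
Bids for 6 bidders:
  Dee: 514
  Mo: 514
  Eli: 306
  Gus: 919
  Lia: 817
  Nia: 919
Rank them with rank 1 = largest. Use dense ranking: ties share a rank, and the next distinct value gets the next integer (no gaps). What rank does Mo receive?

Sorted (descending): 919, 919, 817, 514, 514, 306
The 2 values of 919 share dense rank 1.
The 2 values of 514 share dense rank 3.
Remaining distinct values take the next consecutive integers.
Mo has value 514 → rank 3.

3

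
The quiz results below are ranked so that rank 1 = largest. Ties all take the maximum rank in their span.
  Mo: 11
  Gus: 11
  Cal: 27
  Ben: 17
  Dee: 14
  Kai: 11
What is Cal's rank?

Sorted (descending): 27, 17, 14, 11, 11, 11
The 3 values of 11 occupy positions 4–6 → each gets rank 6.
Cal has value 27 → rank 1.

1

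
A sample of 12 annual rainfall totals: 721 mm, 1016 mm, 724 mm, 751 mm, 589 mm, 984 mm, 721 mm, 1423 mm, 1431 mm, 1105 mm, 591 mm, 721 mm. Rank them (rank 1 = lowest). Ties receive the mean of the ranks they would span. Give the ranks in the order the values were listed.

Sorted (ascending): 589, 591, 721, 721, 721, 724, 751, 984, 1016, 1105, 1423, 1431
The 3 values of 721 occupy positions 3–5 → average rank 4.

4, 9, 6, 7, 1, 8, 4, 11, 12, 10, 2, 4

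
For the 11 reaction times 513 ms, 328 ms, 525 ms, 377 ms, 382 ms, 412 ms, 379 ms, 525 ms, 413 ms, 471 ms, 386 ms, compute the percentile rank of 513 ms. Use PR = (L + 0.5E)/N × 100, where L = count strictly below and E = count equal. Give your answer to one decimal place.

77.3

N = 11.
Strictly below 513: 8. Equal to 513: 1.
PR = (8 + 0.5·1)/11 × 100 = 77.3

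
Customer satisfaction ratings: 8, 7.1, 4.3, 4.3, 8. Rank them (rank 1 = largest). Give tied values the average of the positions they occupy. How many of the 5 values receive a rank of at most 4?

3

Sorted (descending): 8, 8, 7.1, 4.3, 4.3
The 2 values of 8 occupy positions 1–2 → average rank (1+2)/2 = 1.5.
The 2 values of 4.3 occupy positions 4–5 → average rank (4+5)/2 = 4.5.
Ranks ≤ 4: {1.5, 1.5, 3} → 3 values.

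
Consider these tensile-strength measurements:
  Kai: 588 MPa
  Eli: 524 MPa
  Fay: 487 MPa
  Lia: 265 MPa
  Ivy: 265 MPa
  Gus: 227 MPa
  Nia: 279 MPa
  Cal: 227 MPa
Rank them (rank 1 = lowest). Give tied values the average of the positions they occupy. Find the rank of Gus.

1.5

Sorted (ascending): 227, 227, 265, 265, 279, 487, 524, 588
The 2 values of 227 occupy positions 1–2 → average rank (1+2)/2 = 1.5.
The 2 values of 265 occupy positions 3–4 → average rank (3+4)/2 = 3.5.
Gus has value 227 MPa → rank 1.5.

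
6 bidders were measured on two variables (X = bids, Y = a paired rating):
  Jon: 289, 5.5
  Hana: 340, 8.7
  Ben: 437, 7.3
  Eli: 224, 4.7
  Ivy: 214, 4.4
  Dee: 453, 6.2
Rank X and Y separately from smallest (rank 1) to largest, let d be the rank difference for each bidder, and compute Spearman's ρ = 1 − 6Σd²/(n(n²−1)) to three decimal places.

Ranks of variable 1: 3, 4, 5, 2, 1, 6
Ranks of variable 2: 3, 6, 5, 2, 1, 4
d = r₁ − r₂: 0, -2, 0, 0, 0, 2
d²: 0, 4, 0, 0, 0, 4; Σd² = 8
ρ = 1 − 6·8/(6·35) = 1 − 48/210 = 0.771

0.771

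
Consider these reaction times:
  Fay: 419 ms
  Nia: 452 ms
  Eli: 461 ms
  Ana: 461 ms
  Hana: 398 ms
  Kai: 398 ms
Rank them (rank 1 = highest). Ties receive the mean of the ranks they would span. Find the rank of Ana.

1.5

Sorted (descending): 461, 461, 452, 419, 398, 398
The 2 values of 461 occupy positions 1–2 → average rank (1+2)/2 = 1.5.
The 2 values of 398 occupy positions 5–6 → average rank (5+6)/2 = 5.5.
Ana has value 461 ms → rank 1.5.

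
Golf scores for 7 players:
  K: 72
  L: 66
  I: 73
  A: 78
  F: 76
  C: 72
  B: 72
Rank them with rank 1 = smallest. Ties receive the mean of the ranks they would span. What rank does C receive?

3

Sorted (ascending): 66, 72, 72, 72, 73, 76, 78
The 3 values of 72 occupy positions 2–4 → average rank 3.
C has value 72 → rank 3.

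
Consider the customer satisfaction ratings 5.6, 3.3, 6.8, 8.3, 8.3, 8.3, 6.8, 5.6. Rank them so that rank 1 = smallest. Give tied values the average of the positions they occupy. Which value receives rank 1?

Sorted (ascending): 3.3, 5.6, 5.6, 6.8, 6.8, 8.3, 8.3, 8.3
The 2 values of 5.6 occupy positions 2–3 → average rank (2+3)/2 = 2.5.
The 2 values of 6.8 occupy positions 4–5 → average rank (4+5)/2 = 4.5.
The 3 values of 8.3 occupy positions 6–8 → average rank 7.
Rank 1 → value 3.3.

3.3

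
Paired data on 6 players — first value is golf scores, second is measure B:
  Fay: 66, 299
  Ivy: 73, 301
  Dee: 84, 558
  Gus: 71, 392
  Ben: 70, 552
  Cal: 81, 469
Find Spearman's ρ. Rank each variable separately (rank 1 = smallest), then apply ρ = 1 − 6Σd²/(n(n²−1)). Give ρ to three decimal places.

Ranks of variable 1: 1, 4, 6, 3, 2, 5
Ranks of variable 2: 1, 2, 6, 3, 5, 4
d = r₁ − r₂: 0, 2, 0, 0, -3, 1
d²: 0, 4, 0, 0, 9, 1; Σd² = 14
ρ = 1 − 6·14/(6·35) = 1 − 84/210 = 0.600

0.600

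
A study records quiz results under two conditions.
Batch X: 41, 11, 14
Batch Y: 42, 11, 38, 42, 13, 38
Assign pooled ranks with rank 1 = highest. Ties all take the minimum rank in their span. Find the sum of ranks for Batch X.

17

Sorted (descending): 42, 42, 41, 38, 38, 14, 13, 11, 11
The 2 values of 42 occupy positions 1–2 → each gets rank 1.
The 2 values of 38 occupy positions 4–5 → each gets rank 4.
The 2 values of 11 occupy positions 8–9 → each gets rank 8.
Batch X values → pooled ranks: 41→3, 11→8, 14→6
Rank sum = 3 + 8 + 6 = 17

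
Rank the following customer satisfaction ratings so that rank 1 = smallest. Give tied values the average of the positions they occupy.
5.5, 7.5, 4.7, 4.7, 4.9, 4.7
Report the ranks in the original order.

Sorted (ascending): 4.7, 4.7, 4.7, 4.9, 5.5, 7.5
The 3 values of 4.7 occupy positions 1–3 → average rank 2.

5, 6, 2, 2, 4, 2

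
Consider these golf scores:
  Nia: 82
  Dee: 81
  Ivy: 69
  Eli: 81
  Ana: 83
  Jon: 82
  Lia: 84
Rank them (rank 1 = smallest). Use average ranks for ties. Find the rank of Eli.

2.5

Sorted (ascending): 69, 81, 81, 82, 82, 83, 84
The 2 values of 81 occupy positions 2–3 → average rank (2+3)/2 = 2.5.
The 2 values of 82 occupy positions 4–5 → average rank (4+5)/2 = 4.5.
Eli has value 81 → rank 2.5.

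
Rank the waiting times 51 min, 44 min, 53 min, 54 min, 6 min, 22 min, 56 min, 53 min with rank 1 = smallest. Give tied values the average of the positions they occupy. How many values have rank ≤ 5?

Sorted (ascending): 6, 22, 44, 51, 53, 53, 54, 56
The 2 values of 53 occupy positions 5–6 → average rank (5+6)/2 = 5.5.
Ranks ≤ 5: {1, 2, 3, 4} → 4 values.

4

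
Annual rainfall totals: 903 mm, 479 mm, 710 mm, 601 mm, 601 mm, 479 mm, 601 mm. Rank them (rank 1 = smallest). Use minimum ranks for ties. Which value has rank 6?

Sorted (ascending): 479, 479, 601, 601, 601, 710, 903
The 2 values of 479 occupy positions 1–2 → each gets rank 1.
The 3 values of 601 occupy positions 3–5 → each gets rank 3.
Rank 6 → value 710.

710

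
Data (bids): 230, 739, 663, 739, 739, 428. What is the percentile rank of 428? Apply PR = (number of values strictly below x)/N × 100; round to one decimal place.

N = 6.
Strictly below 428: 1. Equal to 428: 1.
PR = 1/6 × 100 = 16.7

16.7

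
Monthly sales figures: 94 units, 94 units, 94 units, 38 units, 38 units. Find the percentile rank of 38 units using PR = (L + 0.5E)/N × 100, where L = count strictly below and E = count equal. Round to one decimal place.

20.0

N = 5.
Strictly below 38: 0. Equal to 38: 2.
PR = (0 + 0.5·2)/5 × 100 = 20.0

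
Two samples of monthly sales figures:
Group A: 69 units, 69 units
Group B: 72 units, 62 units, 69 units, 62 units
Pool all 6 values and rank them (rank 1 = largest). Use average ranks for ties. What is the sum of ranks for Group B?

Sorted (descending): 72, 69, 69, 69, 62, 62
The 3 values of 69 occupy positions 2–4 → average rank 3.
The 2 values of 62 occupy positions 5–6 → average rank (5+6)/2 = 5.5.
Group B values → pooled ranks: 72→1, 62→5.5, 69→3, 62→5.5
Rank sum = 1 + 5.5 + 3 + 5.5 = 15

15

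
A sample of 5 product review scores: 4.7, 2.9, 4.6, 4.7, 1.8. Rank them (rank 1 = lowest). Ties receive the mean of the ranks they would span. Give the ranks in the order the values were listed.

Sorted (ascending): 1.8, 2.9, 4.6, 4.7, 4.7
The 2 values of 4.7 occupy positions 4–5 → average rank (4+5)/2 = 4.5.

4.5, 2, 3, 4.5, 1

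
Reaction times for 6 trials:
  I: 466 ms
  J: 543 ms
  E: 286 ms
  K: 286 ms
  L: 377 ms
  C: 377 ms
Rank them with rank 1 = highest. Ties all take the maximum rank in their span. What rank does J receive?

1

Sorted (descending): 543, 466, 377, 377, 286, 286
The 2 values of 377 occupy positions 3–4 → each gets rank 4.
The 2 values of 286 occupy positions 5–6 → each gets rank 6.
J has value 543 ms → rank 1.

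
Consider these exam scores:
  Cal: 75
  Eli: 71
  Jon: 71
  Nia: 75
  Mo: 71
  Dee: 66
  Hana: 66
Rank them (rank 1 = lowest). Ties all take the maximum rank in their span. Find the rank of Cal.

Sorted (ascending): 66, 66, 71, 71, 71, 75, 75
The 2 values of 66 occupy positions 1–2 → each gets rank 2.
The 3 values of 71 occupy positions 3–5 → each gets rank 5.
The 2 values of 75 occupy positions 6–7 → each gets rank 7.
Cal has value 75 → rank 7.

7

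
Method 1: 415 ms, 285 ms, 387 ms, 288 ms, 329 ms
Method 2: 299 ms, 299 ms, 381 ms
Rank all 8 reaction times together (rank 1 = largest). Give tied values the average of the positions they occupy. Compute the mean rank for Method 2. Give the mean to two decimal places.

Sorted (descending): 415, 387, 381, 329, 299, 299, 288, 285
The 2 values of 299 occupy positions 5–6 → average rank (5+6)/2 = 5.5.
Method 2 values → pooled ranks: 299→5.5, 299→5.5, 381→3
Mean rank = (5.5 + 5.5 + 3) / 3 = 4.67

4.67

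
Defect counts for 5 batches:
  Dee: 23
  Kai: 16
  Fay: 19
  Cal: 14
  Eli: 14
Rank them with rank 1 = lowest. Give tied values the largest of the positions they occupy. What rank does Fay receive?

Sorted (ascending): 14, 14, 16, 19, 23
The 2 values of 14 occupy positions 1–2 → each gets rank 2.
Fay has value 19 → rank 4.

4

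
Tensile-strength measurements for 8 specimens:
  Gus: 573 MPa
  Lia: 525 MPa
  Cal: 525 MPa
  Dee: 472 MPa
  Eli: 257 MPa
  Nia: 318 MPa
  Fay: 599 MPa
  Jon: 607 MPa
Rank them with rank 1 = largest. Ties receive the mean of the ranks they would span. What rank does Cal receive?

4.5

Sorted (descending): 607, 599, 573, 525, 525, 472, 318, 257
The 2 values of 525 occupy positions 4–5 → average rank (4+5)/2 = 4.5.
Cal has value 525 MPa → rank 4.5.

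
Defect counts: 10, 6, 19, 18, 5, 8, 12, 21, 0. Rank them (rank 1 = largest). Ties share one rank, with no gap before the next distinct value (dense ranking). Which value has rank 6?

Sorted (descending): 21, 19, 18, 12, 10, 8, 6, 5, 0
No ties — each value takes its position as its rank.
Rank 6 → value 8.

8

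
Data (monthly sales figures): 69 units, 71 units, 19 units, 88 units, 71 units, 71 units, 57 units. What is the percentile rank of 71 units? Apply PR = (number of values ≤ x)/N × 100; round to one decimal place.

85.7

N = 7.
Strictly below 71: 3. Equal to 71: 3.
PR = 6/7 × 100 = 85.7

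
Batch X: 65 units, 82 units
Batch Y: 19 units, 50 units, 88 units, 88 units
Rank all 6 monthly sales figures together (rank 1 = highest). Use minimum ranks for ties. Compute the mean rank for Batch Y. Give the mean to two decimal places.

Sorted (descending): 88, 88, 82, 65, 50, 19
The 2 values of 88 occupy positions 1–2 → each gets rank 1.
Batch Y values → pooled ranks: 19→6, 50→5, 88→1, 88→1
Mean rank = (6 + 5 + 1 + 1) / 4 = 3.25

3.25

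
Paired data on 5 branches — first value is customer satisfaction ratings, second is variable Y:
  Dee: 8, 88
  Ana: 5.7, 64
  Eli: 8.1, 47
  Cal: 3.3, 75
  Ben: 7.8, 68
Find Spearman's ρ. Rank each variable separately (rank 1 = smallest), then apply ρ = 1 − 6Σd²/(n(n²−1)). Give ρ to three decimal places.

Ranks of variable 1: 4, 2, 5, 1, 3
Ranks of variable 2: 5, 2, 1, 4, 3
d = r₁ − r₂: -1, 0, 4, -3, 0
d²: 1, 0, 16, 9, 0; Σd² = 26
ρ = 1 − 6·26/(5·24) = 1 − 156/120 = -0.300

-0.300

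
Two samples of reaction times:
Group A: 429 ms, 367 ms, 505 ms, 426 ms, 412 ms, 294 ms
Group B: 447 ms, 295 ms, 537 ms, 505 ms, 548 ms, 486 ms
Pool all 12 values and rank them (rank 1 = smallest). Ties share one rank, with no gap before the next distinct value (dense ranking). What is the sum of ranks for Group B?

Sorted (ascending): 294, 295, 367, 412, 426, 429, 447, 486, 505, 505, 537, 548
The 2 values of 505 share dense rank 9.
Remaining distinct values take the next consecutive integers.
Group B values → pooled ranks: 447→7, 295→2, 537→10, 505→9, 548→11, 486→8
Rank sum = 7 + 2 + 10 + 9 + 11 + 8 = 47

47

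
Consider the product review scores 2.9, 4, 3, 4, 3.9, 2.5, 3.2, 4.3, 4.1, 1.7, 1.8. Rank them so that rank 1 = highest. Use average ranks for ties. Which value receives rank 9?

2.5

Sorted (descending): 4.3, 4.1, 4, 4, 3.9, 3.2, 3, 2.9, 2.5, 1.8, 1.7
The 2 values of 4 occupy positions 3–4 → average rank (3+4)/2 = 3.5.
Rank 9 → value 2.5.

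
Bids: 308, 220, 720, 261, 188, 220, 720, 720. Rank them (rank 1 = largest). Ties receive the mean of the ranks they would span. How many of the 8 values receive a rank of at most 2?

3

Sorted (descending): 720, 720, 720, 308, 261, 220, 220, 188
The 3 values of 720 occupy positions 1–3 → average rank 2.
The 2 values of 220 occupy positions 6–7 → average rank (6+7)/2 = 6.5.
Ranks ≤ 2: {2, 2, 2} → 3 values.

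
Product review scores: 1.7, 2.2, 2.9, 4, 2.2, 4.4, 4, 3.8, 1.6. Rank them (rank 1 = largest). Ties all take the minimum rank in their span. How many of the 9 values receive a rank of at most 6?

7

Sorted (descending): 4.4, 4, 4, 3.8, 2.9, 2.2, 2.2, 1.7, 1.6
The 2 values of 4 occupy positions 2–3 → each gets rank 2.
The 2 values of 2.2 occupy positions 6–7 → each gets rank 6.
Ranks ≤ 6: {1, 2, 2, 4, 5, 6, 6} → 7 values.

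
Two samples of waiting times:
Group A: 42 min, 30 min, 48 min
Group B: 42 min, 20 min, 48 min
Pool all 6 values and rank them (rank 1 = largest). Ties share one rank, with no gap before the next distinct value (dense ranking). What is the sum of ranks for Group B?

7

Sorted (descending): 48, 48, 42, 42, 30, 20
The 2 values of 48 share dense rank 1.
The 2 values of 42 share dense rank 2.
Remaining distinct values take the next consecutive integers.
Group B values → pooled ranks: 42→2, 20→4, 48→1
Rank sum = 2 + 4 + 1 = 7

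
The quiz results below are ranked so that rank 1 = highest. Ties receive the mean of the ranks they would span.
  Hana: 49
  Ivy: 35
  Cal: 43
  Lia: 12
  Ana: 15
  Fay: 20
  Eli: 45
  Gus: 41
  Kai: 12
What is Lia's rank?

8.5

Sorted (descending): 49, 45, 43, 41, 35, 20, 15, 12, 12
The 2 values of 12 occupy positions 8–9 → average rank (8+9)/2 = 8.5.
Lia has value 12 → rank 8.5.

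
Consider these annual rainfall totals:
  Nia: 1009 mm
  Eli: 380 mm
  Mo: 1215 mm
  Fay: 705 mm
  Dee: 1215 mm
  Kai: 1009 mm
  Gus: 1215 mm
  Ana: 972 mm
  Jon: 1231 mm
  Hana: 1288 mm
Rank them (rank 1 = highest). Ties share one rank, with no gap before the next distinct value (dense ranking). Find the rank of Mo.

3

Sorted (descending): 1288, 1231, 1215, 1215, 1215, 1009, 1009, 972, 705, 380
The 3 values of 1215 share dense rank 3.
The 2 values of 1009 share dense rank 4.
Remaining distinct values take the next consecutive integers.
Mo has value 1215 mm → rank 3.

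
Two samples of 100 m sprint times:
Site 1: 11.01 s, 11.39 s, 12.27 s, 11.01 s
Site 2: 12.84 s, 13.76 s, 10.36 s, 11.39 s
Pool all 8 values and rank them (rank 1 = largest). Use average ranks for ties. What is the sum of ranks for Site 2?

15.5

Sorted (descending): 13.76, 12.84, 12.27, 11.39, 11.39, 11.01, 11.01, 10.36
The 2 values of 11.39 occupy positions 4–5 → average rank (4+5)/2 = 4.5.
The 2 values of 11.01 occupy positions 6–7 → average rank (6+7)/2 = 6.5.
Site 2 values → pooled ranks: 12.84→2, 13.76→1, 10.36→8, 11.39→4.5
Rank sum = 2 + 1 + 8 + 4.5 = 15.5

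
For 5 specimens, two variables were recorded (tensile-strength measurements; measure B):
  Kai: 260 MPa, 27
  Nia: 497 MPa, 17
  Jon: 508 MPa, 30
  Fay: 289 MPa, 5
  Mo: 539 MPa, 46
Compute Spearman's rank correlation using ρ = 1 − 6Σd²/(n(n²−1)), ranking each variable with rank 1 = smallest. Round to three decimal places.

Ranks of variable 1: 1, 3, 4, 2, 5
Ranks of variable 2: 3, 2, 4, 1, 5
d = r₁ − r₂: -2, 1, 0, 1, 0
d²: 4, 1, 0, 1, 0; Σd² = 6
ρ = 1 − 6·6/(5·24) = 1 − 36/120 = 0.700

0.700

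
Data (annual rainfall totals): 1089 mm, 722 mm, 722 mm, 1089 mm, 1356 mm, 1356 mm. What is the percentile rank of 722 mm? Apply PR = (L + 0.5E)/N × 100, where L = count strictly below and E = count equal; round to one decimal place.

N = 6.
Strictly below 722: 0. Equal to 722: 2.
PR = (0 + 0.5·2)/6 × 100 = 16.7

16.7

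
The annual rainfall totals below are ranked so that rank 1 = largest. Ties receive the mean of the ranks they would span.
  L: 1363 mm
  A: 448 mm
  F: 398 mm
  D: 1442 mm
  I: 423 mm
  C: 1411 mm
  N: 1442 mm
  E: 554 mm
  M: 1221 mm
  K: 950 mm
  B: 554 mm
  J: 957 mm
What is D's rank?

Sorted (descending): 1442, 1442, 1411, 1363, 1221, 957, 950, 554, 554, 448, 423, 398
The 2 values of 1442 occupy positions 1–2 → average rank (1+2)/2 = 1.5.
The 2 values of 554 occupy positions 8–9 → average rank (8+9)/2 = 8.5.
D has value 1442 mm → rank 1.5.

1.5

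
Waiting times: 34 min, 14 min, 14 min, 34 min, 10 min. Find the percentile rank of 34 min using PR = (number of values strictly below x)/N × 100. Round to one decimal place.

N = 5.
Strictly below 34: 3. Equal to 34: 2.
PR = 3/5 × 100 = 60.0

60.0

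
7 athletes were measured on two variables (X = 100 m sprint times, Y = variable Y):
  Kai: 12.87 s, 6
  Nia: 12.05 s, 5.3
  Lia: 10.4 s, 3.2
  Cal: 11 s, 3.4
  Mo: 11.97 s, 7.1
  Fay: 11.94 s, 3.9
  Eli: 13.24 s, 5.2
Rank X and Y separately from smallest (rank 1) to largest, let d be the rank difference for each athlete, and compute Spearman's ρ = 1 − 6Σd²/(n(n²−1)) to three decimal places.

0.679

Ranks of variable 1: 6, 5, 1, 2, 4, 3, 7
Ranks of variable 2: 6, 5, 1, 2, 7, 3, 4
d = r₁ − r₂: 0, 0, 0, 0, -3, 0, 3
d²: 0, 0, 0, 0, 9, 0, 9; Σd² = 18
ρ = 1 − 6·18/(7·48) = 1 − 108/336 = 0.679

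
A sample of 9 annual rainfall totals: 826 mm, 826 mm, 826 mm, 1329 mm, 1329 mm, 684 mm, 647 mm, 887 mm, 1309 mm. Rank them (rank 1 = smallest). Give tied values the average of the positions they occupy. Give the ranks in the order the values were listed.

4, 4, 4, 8.5, 8.5, 2, 1, 6, 7

Sorted (ascending): 647, 684, 826, 826, 826, 887, 1309, 1329, 1329
The 3 values of 826 occupy positions 3–5 → average rank 4.
The 2 values of 1329 occupy positions 8–9 → average rank (8+9)/2 = 8.5.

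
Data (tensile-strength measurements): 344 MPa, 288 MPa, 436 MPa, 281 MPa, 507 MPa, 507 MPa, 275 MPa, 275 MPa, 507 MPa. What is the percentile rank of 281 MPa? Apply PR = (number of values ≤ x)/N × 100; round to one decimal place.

33.3

N = 9.
Strictly below 281: 2. Equal to 281: 1.
PR = 3/9 × 100 = 33.3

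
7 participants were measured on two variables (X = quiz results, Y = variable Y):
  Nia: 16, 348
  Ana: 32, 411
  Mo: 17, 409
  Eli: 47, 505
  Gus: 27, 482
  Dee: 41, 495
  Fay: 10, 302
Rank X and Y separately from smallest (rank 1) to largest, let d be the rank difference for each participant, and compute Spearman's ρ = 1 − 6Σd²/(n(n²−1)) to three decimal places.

0.964

Ranks of variable 1: 2, 5, 3, 7, 4, 6, 1
Ranks of variable 2: 2, 4, 3, 7, 5, 6, 1
d = r₁ − r₂: 0, 1, 0, 0, -1, 0, 0
d²: 0, 1, 0, 0, 1, 0, 0; Σd² = 2
ρ = 1 − 6·2/(7·48) = 1 − 12/336 = 0.964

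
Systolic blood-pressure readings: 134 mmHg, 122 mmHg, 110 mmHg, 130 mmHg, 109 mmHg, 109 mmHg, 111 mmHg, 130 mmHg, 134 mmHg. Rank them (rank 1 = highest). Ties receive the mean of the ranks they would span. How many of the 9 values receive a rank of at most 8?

Sorted (descending): 134, 134, 130, 130, 122, 111, 110, 109, 109
The 2 values of 134 occupy positions 1–2 → average rank (1+2)/2 = 1.5.
The 2 values of 130 occupy positions 3–4 → average rank (3+4)/2 = 3.5.
The 2 values of 109 occupy positions 8–9 → average rank (8+9)/2 = 8.5.
Ranks ≤ 8: {1.5, 1.5, 3.5, 3.5, 5, 6, 7} → 7 values.

7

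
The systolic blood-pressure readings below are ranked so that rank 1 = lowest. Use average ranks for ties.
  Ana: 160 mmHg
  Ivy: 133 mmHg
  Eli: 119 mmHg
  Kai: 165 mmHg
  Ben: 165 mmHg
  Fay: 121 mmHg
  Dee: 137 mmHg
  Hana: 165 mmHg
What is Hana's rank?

7

Sorted (ascending): 119, 121, 133, 137, 160, 165, 165, 165
The 3 values of 165 occupy positions 6–8 → average rank 7.
Hana has value 165 mmHg → rank 7.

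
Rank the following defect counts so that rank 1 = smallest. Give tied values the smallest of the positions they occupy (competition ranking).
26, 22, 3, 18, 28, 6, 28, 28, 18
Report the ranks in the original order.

Sorted (ascending): 3, 6, 18, 18, 22, 26, 28, 28, 28
The 2 values of 18 occupy positions 3–4 → each gets rank 3.
The 3 values of 28 occupy positions 7–9 → each gets rank 7.

6, 5, 1, 3, 7, 2, 7, 7, 3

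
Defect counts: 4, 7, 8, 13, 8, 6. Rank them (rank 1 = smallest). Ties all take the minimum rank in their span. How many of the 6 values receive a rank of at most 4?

5

Sorted (ascending): 4, 6, 7, 8, 8, 13
The 2 values of 8 occupy positions 4–5 → each gets rank 4.
Ranks ≤ 4: {1, 2, 3, 4, 4} → 5 values.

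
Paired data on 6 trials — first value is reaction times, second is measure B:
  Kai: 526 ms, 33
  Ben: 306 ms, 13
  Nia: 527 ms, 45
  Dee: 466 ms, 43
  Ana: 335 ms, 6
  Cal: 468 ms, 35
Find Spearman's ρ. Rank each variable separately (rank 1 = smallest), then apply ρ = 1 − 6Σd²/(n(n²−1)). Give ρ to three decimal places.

Ranks of variable 1: 5, 1, 6, 3, 2, 4
Ranks of variable 2: 3, 2, 6, 5, 1, 4
d = r₁ − r₂: 2, -1, 0, -2, 1, 0
d²: 4, 1, 0, 4, 1, 0; Σd² = 10
ρ = 1 − 6·10/(6·35) = 1 − 60/210 = 0.714

0.714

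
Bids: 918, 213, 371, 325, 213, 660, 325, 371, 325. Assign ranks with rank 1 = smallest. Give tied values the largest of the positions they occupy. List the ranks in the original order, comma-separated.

9, 2, 7, 5, 2, 8, 5, 7, 5

Sorted (ascending): 213, 213, 325, 325, 325, 371, 371, 660, 918
The 2 values of 213 occupy positions 1–2 → each gets rank 2.
The 3 values of 325 occupy positions 3–5 → each gets rank 5.
The 2 values of 371 occupy positions 6–7 → each gets rank 7.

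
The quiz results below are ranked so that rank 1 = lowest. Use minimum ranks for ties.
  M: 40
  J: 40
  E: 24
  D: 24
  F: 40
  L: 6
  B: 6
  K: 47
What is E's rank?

3

Sorted (ascending): 6, 6, 24, 24, 40, 40, 40, 47
The 2 values of 6 occupy positions 1–2 → each gets rank 1.
The 2 values of 24 occupy positions 3–4 → each gets rank 3.
The 3 values of 40 occupy positions 5–7 → each gets rank 5.
E has value 24 → rank 3.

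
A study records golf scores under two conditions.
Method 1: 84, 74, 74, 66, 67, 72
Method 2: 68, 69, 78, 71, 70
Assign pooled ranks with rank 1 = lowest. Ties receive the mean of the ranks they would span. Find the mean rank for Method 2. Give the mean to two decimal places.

Sorted (ascending): 66, 67, 68, 69, 70, 71, 72, 74, 74, 78, 84
The 2 values of 74 occupy positions 8–9 → average rank (8+9)/2 = 8.5.
Method 2 values → pooled ranks: 68→3, 69→4, 78→10, 71→6, 70→5
Mean rank = (3 + 4 + 10 + 6 + 5) / 5 = 5.60

5.60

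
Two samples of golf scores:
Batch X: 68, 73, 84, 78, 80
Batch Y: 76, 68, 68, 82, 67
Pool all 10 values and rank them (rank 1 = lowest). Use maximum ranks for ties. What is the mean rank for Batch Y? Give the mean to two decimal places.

Sorted (ascending): 67, 68, 68, 68, 73, 76, 78, 80, 82, 84
The 3 values of 68 occupy positions 2–4 → each gets rank 4.
Batch Y values → pooled ranks: 76→6, 68→4, 68→4, 82→9, 67→1
Mean rank = (6 + 4 + 4 + 9 + 1) / 5 = 4.80

4.80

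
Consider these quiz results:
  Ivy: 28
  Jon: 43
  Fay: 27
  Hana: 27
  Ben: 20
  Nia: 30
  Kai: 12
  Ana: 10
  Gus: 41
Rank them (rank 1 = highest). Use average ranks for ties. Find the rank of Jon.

1

Sorted (descending): 43, 41, 30, 28, 27, 27, 20, 12, 10
The 2 values of 27 occupy positions 5–6 → average rank (5+6)/2 = 5.5.
Jon has value 43 → rank 1.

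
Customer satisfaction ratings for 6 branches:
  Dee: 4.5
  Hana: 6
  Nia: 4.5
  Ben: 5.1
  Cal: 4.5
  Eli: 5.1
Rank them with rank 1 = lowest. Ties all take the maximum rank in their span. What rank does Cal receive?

Sorted (ascending): 4.5, 4.5, 4.5, 5.1, 5.1, 6
The 3 values of 4.5 occupy positions 1–3 → each gets rank 3.
The 2 values of 5.1 occupy positions 4–5 → each gets rank 5.
Cal has value 4.5 → rank 3.

3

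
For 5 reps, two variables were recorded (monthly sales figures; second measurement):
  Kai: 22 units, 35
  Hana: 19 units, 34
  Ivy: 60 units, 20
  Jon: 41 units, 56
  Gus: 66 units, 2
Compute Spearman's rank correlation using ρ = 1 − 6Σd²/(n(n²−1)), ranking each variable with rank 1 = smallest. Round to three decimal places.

Ranks of variable 1: 2, 1, 4, 3, 5
Ranks of variable 2: 4, 3, 2, 5, 1
d = r₁ − r₂: -2, -2, 2, -2, 4
d²: 4, 4, 4, 4, 16; Σd² = 32
ρ = 1 − 6·32/(5·24) = 1 − 192/120 = -0.600

-0.600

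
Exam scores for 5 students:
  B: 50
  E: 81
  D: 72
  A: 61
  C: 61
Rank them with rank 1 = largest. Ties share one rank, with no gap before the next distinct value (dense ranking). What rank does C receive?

Sorted (descending): 81, 72, 61, 61, 50
The 2 values of 61 share dense rank 3.
Remaining distinct values take the next consecutive integers.
C has value 61 → rank 3.

3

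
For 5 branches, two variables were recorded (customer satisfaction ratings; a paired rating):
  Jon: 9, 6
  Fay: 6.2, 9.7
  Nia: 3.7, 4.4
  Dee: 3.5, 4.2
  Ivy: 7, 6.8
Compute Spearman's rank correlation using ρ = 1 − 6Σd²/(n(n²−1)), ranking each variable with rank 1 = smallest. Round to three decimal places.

Ranks of variable 1: 5, 3, 2, 1, 4
Ranks of variable 2: 3, 5, 2, 1, 4
d = r₁ − r₂: 2, -2, 0, 0, 0
d²: 4, 4, 0, 0, 0; Σd² = 8
ρ = 1 − 6·8/(5·24) = 1 − 48/120 = 0.600

0.600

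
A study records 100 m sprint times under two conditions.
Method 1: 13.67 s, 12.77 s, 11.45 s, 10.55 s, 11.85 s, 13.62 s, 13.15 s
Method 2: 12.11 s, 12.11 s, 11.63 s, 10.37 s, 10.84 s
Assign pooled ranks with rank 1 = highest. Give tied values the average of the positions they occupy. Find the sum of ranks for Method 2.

41

Sorted (descending): 13.67, 13.62, 13.15, 12.77, 12.11, 12.11, 11.85, 11.63, 11.45, 10.84, 10.55, 10.37
The 2 values of 12.11 occupy positions 5–6 → average rank (5+6)/2 = 5.5.
Method 2 values → pooled ranks: 12.11→5.5, 12.11→5.5, 11.63→8, 10.37→12, 10.84→10
Rank sum = 5.5 + 5.5 + 8 + 12 + 10 = 41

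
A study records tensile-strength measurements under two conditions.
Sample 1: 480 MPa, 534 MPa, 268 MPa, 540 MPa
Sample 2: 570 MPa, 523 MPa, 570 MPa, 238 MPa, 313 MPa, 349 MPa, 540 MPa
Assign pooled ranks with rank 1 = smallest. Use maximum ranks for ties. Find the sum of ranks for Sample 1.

23

Sorted (ascending): 238, 268, 313, 349, 480, 523, 534, 540, 540, 570, 570
The 2 values of 540 occupy positions 8–9 → each gets rank 9.
The 2 values of 570 occupy positions 10–11 → each gets rank 11.
Sample 1 values → pooled ranks: 480→5, 534→7, 268→2, 540→9
Rank sum = 5 + 7 + 2 + 9 = 23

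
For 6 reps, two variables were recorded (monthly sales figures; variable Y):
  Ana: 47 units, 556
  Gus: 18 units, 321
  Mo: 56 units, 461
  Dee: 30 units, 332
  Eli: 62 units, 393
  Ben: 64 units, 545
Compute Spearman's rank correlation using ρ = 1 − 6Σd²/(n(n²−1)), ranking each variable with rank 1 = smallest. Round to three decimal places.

Ranks of variable 1: 3, 1, 4, 2, 5, 6
Ranks of variable 2: 6, 1, 4, 2, 3, 5
d = r₁ − r₂: -3, 0, 0, 0, 2, 1
d²: 9, 0, 0, 0, 4, 1; Σd² = 14
ρ = 1 − 6·14/(6·35) = 1 − 84/210 = 0.600

0.600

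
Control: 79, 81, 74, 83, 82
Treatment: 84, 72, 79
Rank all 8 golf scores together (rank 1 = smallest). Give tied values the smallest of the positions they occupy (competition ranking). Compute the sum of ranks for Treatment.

12

Sorted (ascending): 72, 74, 79, 79, 81, 82, 83, 84
The 2 values of 79 occupy positions 3–4 → each gets rank 3.
Treatment values → pooled ranks: 84→8, 72→1, 79→3
Rank sum = 8 + 1 + 3 = 12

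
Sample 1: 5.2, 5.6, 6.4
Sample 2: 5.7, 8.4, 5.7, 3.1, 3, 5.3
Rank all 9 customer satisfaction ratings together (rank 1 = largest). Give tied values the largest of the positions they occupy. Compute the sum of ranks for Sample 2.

32

Sorted (descending): 8.4, 6.4, 5.7, 5.7, 5.6, 5.3, 5.2, 3.1, 3
The 2 values of 5.7 occupy positions 3–4 → each gets rank 4.
Sample 2 values → pooled ranks: 5.7→4, 8.4→1, 5.7→4, 3.1→8, 3→9, 5.3→6
Rank sum = 4 + 1 + 4 + 8 + 9 + 6 = 32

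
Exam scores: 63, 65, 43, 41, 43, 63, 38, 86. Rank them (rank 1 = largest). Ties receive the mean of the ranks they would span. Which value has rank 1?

86

Sorted (descending): 86, 65, 63, 63, 43, 43, 41, 38
The 2 values of 63 occupy positions 3–4 → average rank (3+4)/2 = 3.5.
The 2 values of 43 occupy positions 5–6 → average rank (5+6)/2 = 5.5.
Rank 1 → value 86.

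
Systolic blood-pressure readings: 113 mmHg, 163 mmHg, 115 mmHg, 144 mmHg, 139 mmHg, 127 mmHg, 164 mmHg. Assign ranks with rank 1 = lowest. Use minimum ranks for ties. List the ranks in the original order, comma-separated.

Sorted (ascending): 113, 115, 127, 139, 144, 163, 164
No ties — each value takes its position as its rank.

1, 6, 2, 5, 4, 3, 7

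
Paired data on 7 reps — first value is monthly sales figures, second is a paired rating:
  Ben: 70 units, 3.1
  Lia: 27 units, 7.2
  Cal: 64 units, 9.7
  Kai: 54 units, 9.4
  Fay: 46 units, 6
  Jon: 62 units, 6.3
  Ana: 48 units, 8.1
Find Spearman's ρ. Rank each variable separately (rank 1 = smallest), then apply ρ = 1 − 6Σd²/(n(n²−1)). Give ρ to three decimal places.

Ranks of variable 1: 7, 1, 6, 4, 2, 5, 3
Ranks of variable 2: 1, 4, 7, 6, 2, 3, 5
d = r₁ − r₂: 6, -3, -1, -2, 0, 2, -2
d²: 36, 9, 1, 4, 0, 4, 4; Σd² = 58
ρ = 1 − 6·58/(7·48) = 1 − 348/336 = -0.036

-0.036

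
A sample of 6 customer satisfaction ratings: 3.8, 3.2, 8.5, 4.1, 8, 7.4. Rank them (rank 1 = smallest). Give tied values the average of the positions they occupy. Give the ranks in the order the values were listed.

2, 1, 6, 3, 5, 4

Sorted (ascending): 3.2, 3.8, 4.1, 7.4, 8, 8.5
No ties — each value takes its position as its rank.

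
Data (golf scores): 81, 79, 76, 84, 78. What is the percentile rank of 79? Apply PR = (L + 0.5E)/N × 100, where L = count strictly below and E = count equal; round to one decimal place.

N = 5.
Strictly below 79: 2. Equal to 79: 1.
PR = (2 + 0.5·1)/5 × 100 = 50.0

50.0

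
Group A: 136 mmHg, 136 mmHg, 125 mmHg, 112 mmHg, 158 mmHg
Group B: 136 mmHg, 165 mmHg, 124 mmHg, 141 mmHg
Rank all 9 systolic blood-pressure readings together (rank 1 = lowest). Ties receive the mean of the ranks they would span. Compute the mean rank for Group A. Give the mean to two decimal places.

Sorted (ascending): 112, 124, 125, 136, 136, 136, 141, 158, 165
The 3 values of 136 occupy positions 4–6 → average rank 5.
Group A values → pooled ranks: 136→5, 136→5, 125→3, 112→1, 158→8
Mean rank = (5 + 5 + 3 + 1 + 8) / 5 = 4.40

4.40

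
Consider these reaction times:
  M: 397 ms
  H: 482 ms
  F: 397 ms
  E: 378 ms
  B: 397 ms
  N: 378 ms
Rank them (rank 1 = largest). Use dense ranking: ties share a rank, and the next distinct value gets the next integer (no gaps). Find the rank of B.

2

Sorted (descending): 482, 397, 397, 397, 378, 378
The 3 values of 397 share dense rank 2.
The 2 values of 378 share dense rank 3.
Remaining distinct values take the next consecutive integers.
B has value 397 ms → rank 2.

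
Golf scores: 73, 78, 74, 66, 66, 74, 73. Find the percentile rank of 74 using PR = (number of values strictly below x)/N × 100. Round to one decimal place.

N = 7.
Strictly below 74: 4. Equal to 74: 2.
PR = 4/7 × 100 = 57.1

57.1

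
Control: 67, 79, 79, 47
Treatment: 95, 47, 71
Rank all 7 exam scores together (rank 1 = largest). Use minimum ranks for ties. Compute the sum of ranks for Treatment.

11

Sorted (descending): 95, 79, 79, 71, 67, 47, 47
The 2 values of 79 occupy positions 2–3 → each gets rank 2.
The 2 values of 47 occupy positions 6–7 → each gets rank 6.
Treatment values → pooled ranks: 95→1, 47→6, 71→4
Rank sum = 1 + 6 + 4 = 11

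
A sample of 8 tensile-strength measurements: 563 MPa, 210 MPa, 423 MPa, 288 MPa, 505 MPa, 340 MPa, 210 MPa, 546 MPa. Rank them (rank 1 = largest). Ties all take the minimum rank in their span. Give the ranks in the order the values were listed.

Sorted (descending): 563, 546, 505, 423, 340, 288, 210, 210
The 2 values of 210 occupy positions 7–8 → each gets rank 7.

1, 7, 4, 6, 3, 5, 7, 2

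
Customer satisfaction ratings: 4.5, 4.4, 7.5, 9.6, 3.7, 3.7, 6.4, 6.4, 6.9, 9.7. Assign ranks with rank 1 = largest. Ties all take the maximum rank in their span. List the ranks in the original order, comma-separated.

Sorted (descending): 9.7, 9.6, 7.5, 6.9, 6.4, 6.4, 4.5, 4.4, 3.7, 3.7
The 2 values of 6.4 occupy positions 5–6 → each gets rank 6.
The 2 values of 3.7 occupy positions 9–10 → each gets rank 10.

7, 8, 3, 2, 10, 10, 6, 6, 4, 1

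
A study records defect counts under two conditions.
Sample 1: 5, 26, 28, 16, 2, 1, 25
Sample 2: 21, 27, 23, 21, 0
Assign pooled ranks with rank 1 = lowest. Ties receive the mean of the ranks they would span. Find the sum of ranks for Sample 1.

45

Sorted (ascending): 0, 1, 2, 5, 16, 21, 21, 23, 25, 26, 27, 28
The 2 values of 21 occupy positions 6–7 → average rank (6+7)/2 = 6.5.
Sample 1 values → pooled ranks: 5→4, 26→10, 28→12, 16→5, 2→3, 1→2, 25→9
Rank sum = 4 + 10 + 12 + 5 + 3 + 2 + 9 = 45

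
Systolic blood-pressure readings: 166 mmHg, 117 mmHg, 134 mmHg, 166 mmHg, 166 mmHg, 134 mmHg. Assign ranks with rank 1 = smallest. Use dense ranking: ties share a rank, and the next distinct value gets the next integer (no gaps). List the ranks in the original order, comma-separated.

Sorted (ascending): 117, 134, 134, 166, 166, 166
The 2 values of 134 share dense rank 2.
The 3 values of 166 share dense rank 3.
Remaining distinct values take the next consecutive integers.

3, 1, 2, 3, 3, 2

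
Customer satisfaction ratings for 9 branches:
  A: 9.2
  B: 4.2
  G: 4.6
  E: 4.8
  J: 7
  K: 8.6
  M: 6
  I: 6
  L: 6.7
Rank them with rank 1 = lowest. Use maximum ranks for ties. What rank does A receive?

9

Sorted (ascending): 4.2, 4.6, 4.8, 6, 6, 6.7, 7, 8.6, 9.2
The 2 values of 6 occupy positions 4–5 → each gets rank 5.
A has value 9.2 → rank 9.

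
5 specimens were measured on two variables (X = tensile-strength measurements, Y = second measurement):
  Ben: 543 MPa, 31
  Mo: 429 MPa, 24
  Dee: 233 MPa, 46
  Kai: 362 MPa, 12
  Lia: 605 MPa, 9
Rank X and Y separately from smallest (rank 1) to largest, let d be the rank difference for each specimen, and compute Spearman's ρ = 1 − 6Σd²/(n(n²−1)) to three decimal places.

Ranks of variable 1: 4, 3, 1, 2, 5
Ranks of variable 2: 4, 3, 5, 2, 1
d = r₁ − r₂: 0, 0, -4, 0, 4
d²: 0, 0, 16, 0, 16; Σd² = 32
ρ = 1 − 6·32/(5·24) = 1 − 192/120 = -0.600

-0.600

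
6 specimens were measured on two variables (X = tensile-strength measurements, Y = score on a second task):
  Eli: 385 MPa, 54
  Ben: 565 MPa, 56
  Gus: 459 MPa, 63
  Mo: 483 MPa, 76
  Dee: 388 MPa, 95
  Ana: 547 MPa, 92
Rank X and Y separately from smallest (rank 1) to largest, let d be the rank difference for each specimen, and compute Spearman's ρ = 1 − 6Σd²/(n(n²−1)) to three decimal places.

0.086

Ranks of variable 1: 1, 6, 3, 4, 2, 5
Ranks of variable 2: 1, 2, 3, 4, 6, 5
d = r₁ − r₂: 0, 4, 0, 0, -4, 0
d²: 0, 16, 0, 0, 16, 0; Σd² = 32
ρ = 1 − 6·32/(6·35) = 1 − 192/210 = 0.086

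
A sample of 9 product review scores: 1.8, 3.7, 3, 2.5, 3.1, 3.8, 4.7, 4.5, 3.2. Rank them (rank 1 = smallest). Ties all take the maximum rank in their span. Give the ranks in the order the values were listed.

1, 6, 3, 2, 4, 7, 9, 8, 5

Sorted (ascending): 1.8, 2.5, 3, 3.1, 3.2, 3.7, 3.8, 4.5, 4.7
No ties — each value takes its position as its rank.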